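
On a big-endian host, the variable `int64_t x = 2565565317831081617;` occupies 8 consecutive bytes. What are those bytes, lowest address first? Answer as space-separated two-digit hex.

2565565317831081617 in hexadecimal, padded to 64 bits, is 0x239AB81049623E91.
Split into bytes (most-significant first): 23 9A B8 10 49 62 3E 91.
Big-endian stores the most-significant byte at the lowest address.
So the memory order matches the most-significant-first order: 23 9A B8 10 49 62 3E 91.

23 9A B8 10 49 62 3E 91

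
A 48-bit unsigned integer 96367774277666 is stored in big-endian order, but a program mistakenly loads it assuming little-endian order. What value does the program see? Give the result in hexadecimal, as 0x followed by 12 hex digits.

0x2220F45EA557

96367774277666 in 48-bit hexadecimal is 0x57A55EF42022.
Stored big-endian, the bytes at ascending addresses are 57 A5 5E F4 20 22.
Read back as little-endian, the first byte is least significant, giving 0x2220F45EA557.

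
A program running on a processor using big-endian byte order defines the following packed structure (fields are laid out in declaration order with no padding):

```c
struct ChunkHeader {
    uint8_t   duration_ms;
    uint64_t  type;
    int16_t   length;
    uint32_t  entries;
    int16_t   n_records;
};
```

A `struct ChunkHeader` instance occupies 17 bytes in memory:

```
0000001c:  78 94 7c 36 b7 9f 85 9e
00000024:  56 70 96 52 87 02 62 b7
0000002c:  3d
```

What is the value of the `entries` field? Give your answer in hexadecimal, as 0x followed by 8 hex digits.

0x52870262

`entries` follows `duration_ms` (1 B), `type` (8 B), `length` (2 B), so it starts at offset 1 + 8 + 2 = 11 and occupies 4 bytes.
Bytes at offsets 11..14: 52 87 02 62.
In big-endian order the high byte comes first in memory.
The bytes are already most-significant first: 0x52870262.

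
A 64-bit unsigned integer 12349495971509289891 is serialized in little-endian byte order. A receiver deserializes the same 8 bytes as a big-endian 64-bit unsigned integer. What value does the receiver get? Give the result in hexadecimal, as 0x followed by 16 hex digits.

12349495971509289891 in 64-bit hexadecimal is 0xAB623927D8EDC3A3.
Stored little-endian, the bytes at ascending addresses are A3 C3 ED D8 27 39 62 AB.
Read back as big-endian, the last byte is least significant, giving 0xA3C3EDD8273962AB.

0xA3C3EDD8273962AB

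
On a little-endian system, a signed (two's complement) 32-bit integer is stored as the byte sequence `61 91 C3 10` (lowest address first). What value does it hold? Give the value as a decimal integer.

281252193

Little-endian: lowest address holds the least-significant byte.
Reassemble most-significant byte first: 10 C3 91 61 → 0x10C39161.
0x10C39161 = 281252193.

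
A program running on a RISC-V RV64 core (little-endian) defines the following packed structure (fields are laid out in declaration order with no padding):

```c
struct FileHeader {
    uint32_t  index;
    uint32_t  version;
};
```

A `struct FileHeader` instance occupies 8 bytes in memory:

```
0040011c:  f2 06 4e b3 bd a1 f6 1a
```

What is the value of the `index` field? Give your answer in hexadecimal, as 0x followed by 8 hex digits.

0xB34E06F2

`index` is the first field, at byte offset 0, occupying 4 bytes.
Bytes at offsets 0..3: F2 06 4E B3.
Little-endian stores the least-significant byte at the lowest address.
Reassemble most-significant byte first: B3 4E 06 F2 → 0xB34E06F2.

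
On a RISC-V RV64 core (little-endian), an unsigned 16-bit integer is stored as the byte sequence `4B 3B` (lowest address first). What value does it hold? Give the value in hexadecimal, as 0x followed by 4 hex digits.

0x3B4B

Little-endian: lowest address holds the least-significant byte.
Reassemble most-significant byte first: 3B 4B → 0x3B4B.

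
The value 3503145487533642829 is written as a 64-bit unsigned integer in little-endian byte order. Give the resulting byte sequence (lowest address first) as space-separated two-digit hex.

3503145487533642829 in hexadecimal, padded to 64 bits, is 0x309DAC42ACF4944D.
Split into bytes (most-significant first): 30 9D AC 42 AC F4 94 4D.
In little-endian order the low byte comes first in memory.
So at ascending addresses the bytes are 4D 94 F4 AC 42 AC 9D 30.

4D 94 F4 AC 42 AC 9D 30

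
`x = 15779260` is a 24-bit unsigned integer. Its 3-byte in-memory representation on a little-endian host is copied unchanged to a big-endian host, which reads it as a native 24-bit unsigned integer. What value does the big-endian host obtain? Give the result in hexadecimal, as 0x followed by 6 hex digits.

15779260 in 24-bit hexadecimal is 0xF0C5BC.
Stored little-endian, the bytes at ascending addresses are BC C5 F0.
Read back as big-endian, the last byte is least significant, giving 0xBCC5F0.

0xBCC5F0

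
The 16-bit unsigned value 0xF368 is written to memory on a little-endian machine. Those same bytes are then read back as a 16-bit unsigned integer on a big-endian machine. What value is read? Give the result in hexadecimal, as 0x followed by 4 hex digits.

Stored little-endian, the bytes at ascending addresses are 68 F3.
Read back as big-endian, the last byte is least significant, giving 0x68F3.

0x68F3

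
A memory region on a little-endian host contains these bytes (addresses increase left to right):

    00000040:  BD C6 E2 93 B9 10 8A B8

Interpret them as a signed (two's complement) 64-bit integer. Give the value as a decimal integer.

Little-endian stores the least-significant byte at the lowest address.
Reassemble most-significant byte first: B8 8A 10 B9 93 E2 C6 BD → 0xB88A10B993E2C6BD.
Top bit is set, so as a signed 64-bit value this is 0xB88A10B993E2C6BD − 2^64 = -5149284834708633923.

-5149284834708633923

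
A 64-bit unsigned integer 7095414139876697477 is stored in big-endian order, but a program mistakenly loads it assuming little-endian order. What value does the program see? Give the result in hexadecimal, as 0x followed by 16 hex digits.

7095414139876697477 in 64-bit hexadecimal is 0x6277F9912DA26585.
Stored big-endian, the bytes at ascending addresses are 62 77 F9 91 2D A2 65 85.
Read back as little-endian, the first byte is least significant, giving 0x8565A22D91F97762.

0x8565A22D91F97762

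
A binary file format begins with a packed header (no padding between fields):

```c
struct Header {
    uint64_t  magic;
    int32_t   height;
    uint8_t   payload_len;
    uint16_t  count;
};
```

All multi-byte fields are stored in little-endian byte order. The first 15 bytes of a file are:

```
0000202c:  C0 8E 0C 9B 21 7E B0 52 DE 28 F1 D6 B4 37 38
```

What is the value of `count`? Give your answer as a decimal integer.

`count` follows `magic` (8 B), `height` (4 B), `payload_len` (1 B), so it starts at offset 8 + 4 + 1 = 13 and occupies 2 bytes.
Bytes at offsets 13..14: 37 38.
In little-endian order the low byte comes first in memory.
Reassemble most-significant byte first: 38 37 → 0x3837.
0x3837 = 14391.

14391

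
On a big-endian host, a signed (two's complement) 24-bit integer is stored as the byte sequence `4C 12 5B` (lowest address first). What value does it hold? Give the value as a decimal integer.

Big-endian stores the most-significant byte at the lowest address.
The bytes are already most-significant first: 0x4C125B.
0x4C125B = 4985435.

4985435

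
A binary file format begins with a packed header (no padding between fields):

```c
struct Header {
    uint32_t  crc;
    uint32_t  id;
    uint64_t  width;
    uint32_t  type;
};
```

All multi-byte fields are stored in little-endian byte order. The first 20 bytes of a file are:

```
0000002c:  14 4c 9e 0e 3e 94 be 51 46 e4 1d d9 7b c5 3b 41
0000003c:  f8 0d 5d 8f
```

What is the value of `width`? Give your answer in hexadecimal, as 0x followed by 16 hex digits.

`width` follows `crc` (4 B), `id` (4 B), so it starts at offset 4 + 4 = 8 and occupies 8 bytes.
Bytes at offsets 8..15: 46 E4 1D D9 7B C5 3B 41.
Little-endian stores the least-significant byte at the lowest address.
Reassemble most-significant byte first: 41 3B C5 7B D9 1D E4 46 → 0x413BC57BD91DE446.

0x413BC57BD91DE446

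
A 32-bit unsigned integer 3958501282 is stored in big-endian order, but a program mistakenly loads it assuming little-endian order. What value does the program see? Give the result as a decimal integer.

2733634027

3958501282 in 32-bit hexadecimal is 0xEBF1EFA2.
Stored big-endian, the bytes at ascending addresses are EB F1 EF A2.
Read back as little-endian, the first byte is least significant, giving 0xA2EFF1EB.
0xA2EFF1EB = 2733634027.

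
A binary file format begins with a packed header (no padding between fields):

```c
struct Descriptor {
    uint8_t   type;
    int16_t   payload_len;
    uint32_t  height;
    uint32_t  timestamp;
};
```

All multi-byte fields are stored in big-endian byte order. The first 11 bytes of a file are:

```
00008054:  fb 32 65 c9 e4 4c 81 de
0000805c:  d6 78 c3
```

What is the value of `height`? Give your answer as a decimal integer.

`height` follows `type` (1 B), `payload_len` (2 B), so it starts at offset 1 + 2 = 3 and occupies 4 bytes.
Bytes at offsets 3..6: C9 E4 4C 81.
In big-endian order the high byte comes first in memory.
The bytes are already most-significant first: 0xC9E44C81.
0xC9E44C81 = 3387182209.

3387182209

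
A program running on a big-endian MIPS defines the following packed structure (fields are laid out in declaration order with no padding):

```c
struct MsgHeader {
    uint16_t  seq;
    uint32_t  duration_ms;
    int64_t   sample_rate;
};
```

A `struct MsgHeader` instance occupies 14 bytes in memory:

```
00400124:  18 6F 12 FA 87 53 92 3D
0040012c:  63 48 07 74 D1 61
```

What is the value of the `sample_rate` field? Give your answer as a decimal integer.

`sample_rate` follows `seq` (2 B), `duration_ms` (4 B), so it starts at offset 2 + 4 = 6 and occupies 8 bytes.
Bytes at offsets 6..13: 92 3D 63 48 07 74 D1 61.
Big-endian stores the most-significant byte at the lowest address.
The bytes are already most-significant first: 0x923D63480774D161.
Top bit is set, so as a signed 64-bit value this is 0x923D63480774D161 − 2^64 = -7909056209578831519.

-7909056209578831519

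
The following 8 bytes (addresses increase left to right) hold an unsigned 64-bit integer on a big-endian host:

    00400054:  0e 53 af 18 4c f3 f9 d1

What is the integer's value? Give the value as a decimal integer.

Big-endian stores the most-significant byte at the lowest address.
The bytes are already most-significant first: 0x0E53AF184CF3F9D1.
0x0E53AF184CF3F9D1 = 1032361258503109073.

1032361258503109073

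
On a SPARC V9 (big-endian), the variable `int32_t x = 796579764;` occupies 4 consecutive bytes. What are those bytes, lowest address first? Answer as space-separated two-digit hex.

2F 7A D7 B4

796579764 in hexadecimal, padded to 32 bits, is 0x2F7AD7B4.
Split into bytes (most-significant first): 2F 7A D7 B4.
Big-endian: lowest address holds the most-significant byte.
So the memory order matches the most-significant-first order: 2F 7A D7 B4.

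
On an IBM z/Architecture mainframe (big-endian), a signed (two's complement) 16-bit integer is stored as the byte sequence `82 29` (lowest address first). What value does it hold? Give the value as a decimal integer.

-32215

Big-endian stores the most-significant byte at the lowest address.
The bytes are already most-significant first: 0x8229.
Top bit is set, so as a signed 16-bit value this is 0x8229 − 2^16 = -32215.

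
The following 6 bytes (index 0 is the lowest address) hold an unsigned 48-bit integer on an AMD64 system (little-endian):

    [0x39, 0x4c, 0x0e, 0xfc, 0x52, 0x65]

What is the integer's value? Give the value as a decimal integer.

111407090519097

Little-endian stores the least-significant byte at the lowest address.
Reassemble most-significant byte first: 65 52 FC 0E 4C 39 → 0x6552FC0E4C39.
0x6552FC0E4C39 = 111407090519097.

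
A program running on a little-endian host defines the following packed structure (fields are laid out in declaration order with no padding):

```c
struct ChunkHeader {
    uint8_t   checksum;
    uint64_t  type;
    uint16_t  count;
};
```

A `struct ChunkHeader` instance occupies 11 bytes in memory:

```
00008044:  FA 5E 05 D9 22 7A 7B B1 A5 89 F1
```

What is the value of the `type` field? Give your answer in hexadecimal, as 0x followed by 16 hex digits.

`type` follows `checksum` (1 byte), so it starts at byte offset 1 and occupies 8 bytes.
Bytes at offsets 1..8: 5E 05 D9 22 7A 7B B1 A5.
Little-endian stores the least-significant byte at the lowest address.
Reassemble most-significant byte first: A5 B1 7B 7A 22 D9 05 5E → 0xA5B17B7A22D9055E.

0xA5B17B7A22D9055E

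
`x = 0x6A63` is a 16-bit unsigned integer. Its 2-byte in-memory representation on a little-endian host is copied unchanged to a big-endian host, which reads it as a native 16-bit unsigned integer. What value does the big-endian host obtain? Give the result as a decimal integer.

Stored little-endian, the bytes at ascending addresses are 63 6A.
Read back as big-endian, the last byte is least significant, giving 0x636A.
0x636A = 25450.

25450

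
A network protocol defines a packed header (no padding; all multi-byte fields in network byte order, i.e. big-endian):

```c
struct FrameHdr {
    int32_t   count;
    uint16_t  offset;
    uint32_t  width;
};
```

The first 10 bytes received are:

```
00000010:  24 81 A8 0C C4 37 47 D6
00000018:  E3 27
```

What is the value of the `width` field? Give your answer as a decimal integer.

`width` follows `count` (4 B), `offset` (2 B), so it starts at offset 4 + 2 = 6 and occupies 4 bytes.
Bytes at offsets 6..9: 47 D6 E3 27.
Big-endian stores the most-significant byte at the lowest address.
The bytes are already most-significant first: 0x47D6E327.
0x47D6E327 = 1205265191.

1205265191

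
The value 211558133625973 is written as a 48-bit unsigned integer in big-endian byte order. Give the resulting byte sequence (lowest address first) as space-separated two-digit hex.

C0 69 37 67 74 75

211558133625973 in hexadecimal, padded to 48 bits, is 0xC06937677475.
Split into bytes (most-significant first): C0 69 37 67 74 75.
Big-endian stores the most-significant byte at the lowest address.
So the memory order matches the most-significant-first order: C0 69 37 67 74 75.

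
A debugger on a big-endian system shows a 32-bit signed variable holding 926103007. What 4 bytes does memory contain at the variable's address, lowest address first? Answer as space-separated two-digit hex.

37 33 35 DF

926103007 in hexadecimal, padded to 32 bits, is 0x373335DF.
Split into bytes (most-significant first): 37 33 35 DF.
Big-endian stores the most-significant byte at the lowest address.
So the memory order matches the most-significant-first order: 37 33 35 DF.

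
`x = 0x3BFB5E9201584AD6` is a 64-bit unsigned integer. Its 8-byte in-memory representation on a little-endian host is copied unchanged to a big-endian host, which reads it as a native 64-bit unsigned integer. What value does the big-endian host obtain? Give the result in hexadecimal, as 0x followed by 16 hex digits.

Stored little-endian, the bytes at ascending addresses are D6 4A 58 01 92 5E FB 3B.
Read back as big-endian, the last byte is least significant, giving 0xD64A5801925EFB3B.

0xD64A5801925EFB3B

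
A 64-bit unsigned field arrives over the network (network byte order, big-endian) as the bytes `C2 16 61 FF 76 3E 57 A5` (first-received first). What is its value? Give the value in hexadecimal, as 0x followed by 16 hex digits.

In big-endian order the high byte comes first in memory.
The bytes are already most-significant first: 0xC21661FF763E57A5.

0xC21661FF763E57A5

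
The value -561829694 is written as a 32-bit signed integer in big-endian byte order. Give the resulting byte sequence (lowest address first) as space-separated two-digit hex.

DE 83 28 C2

Two's complement of -561829694 in 32 bits: 561829694 = 0x217CD73E; invert → 0xDE8328C1; add 1 → 0xDE8328C2.
Split into bytes (most-significant first): DE 83 28 C2.
Big-endian stores the most-significant byte at the lowest address.
So the memory order matches the most-significant-first order: DE 83 28 C2.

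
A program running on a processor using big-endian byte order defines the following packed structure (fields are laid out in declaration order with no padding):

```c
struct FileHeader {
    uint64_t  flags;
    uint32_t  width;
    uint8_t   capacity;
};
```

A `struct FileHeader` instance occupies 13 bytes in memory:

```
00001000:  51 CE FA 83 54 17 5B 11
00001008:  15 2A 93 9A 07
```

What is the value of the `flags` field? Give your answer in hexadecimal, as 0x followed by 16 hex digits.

`flags` is the first field, at byte offset 0, occupying 8 bytes.
Bytes at offsets 0..7: 51 CE FA 83 54 17 5B 11.
Big-endian stores the most-significant byte at the lowest address.
The bytes are already most-significant first: 0x51CEFA8354175B11.

0x51CEFA8354175B11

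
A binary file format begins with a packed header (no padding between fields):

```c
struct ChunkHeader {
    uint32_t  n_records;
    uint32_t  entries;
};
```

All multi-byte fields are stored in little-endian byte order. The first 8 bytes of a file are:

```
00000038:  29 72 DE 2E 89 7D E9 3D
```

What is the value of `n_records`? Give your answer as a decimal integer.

`n_records` is the first field, at byte offset 0, occupying 4 bytes.
Bytes at offsets 0..3: 29 72 DE 2E.
In little-endian order the low byte comes first in memory.
Reassemble most-significant byte first: 2E DE 72 29 → 0x2EDE7229.
0x2EDE7229 = 786330153.

786330153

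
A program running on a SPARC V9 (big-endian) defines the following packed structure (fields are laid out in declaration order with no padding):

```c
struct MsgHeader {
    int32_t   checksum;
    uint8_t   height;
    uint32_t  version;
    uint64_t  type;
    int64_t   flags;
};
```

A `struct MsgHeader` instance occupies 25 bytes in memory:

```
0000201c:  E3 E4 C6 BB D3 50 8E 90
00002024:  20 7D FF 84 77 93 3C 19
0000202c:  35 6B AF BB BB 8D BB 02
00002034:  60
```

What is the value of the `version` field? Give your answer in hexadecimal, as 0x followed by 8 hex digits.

0x508E9020

`version` follows `checksum` (4 B), `height` (1 B), so it starts at offset 4 + 1 = 5 and occupies 4 bytes.
Bytes at offsets 5..8: 50 8E 90 20.
In big-endian order the high byte comes first in memory.
The bytes are already most-significant first: 0x508E9020.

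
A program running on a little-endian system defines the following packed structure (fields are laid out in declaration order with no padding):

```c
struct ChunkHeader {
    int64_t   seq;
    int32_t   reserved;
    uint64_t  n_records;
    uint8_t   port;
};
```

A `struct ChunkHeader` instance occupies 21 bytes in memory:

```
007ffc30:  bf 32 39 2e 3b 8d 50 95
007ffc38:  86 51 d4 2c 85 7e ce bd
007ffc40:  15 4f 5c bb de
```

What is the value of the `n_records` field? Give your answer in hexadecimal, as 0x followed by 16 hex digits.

`n_records` follows `seq` (8 B), `reserved` (4 B), so it starts at offset 8 + 4 = 12 and occupies 8 bytes.
Bytes at offsets 12..19: 85 7E CE BD 15 4F 5C BB.
In little-endian order the low byte comes first in memory.
Reassemble most-significant byte first: BB 5C 4F 15 BD CE 7E 85 → 0xBB5C4F15BDCE7E85.

0xBB5C4F15BDCE7E85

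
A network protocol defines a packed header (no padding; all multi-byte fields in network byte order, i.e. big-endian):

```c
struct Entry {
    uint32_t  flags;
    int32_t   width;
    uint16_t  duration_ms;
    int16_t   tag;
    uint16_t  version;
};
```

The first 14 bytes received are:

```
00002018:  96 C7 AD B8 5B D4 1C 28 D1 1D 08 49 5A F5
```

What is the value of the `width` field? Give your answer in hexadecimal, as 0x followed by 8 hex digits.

`width` follows `flags` (4 bytes), so it starts at byte offset 4 and occupies 4 bytes.
Bytes at offsets 4..7: 5B D4 1C 28.
Big-endian stores the most-significant byte at the lowest address.
The bytes are already most-significant first: 0x5BD41C28.

0x5BD41C28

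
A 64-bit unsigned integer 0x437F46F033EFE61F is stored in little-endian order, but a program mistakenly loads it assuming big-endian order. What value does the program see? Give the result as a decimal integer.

Stored little-endian, the bytes at ascending addresses are 1F E6 EF 33 F0 46 7F 43.
Read back as big-endian, the last byte is least significant, giving 0x1FE6EF33F0467F43.
0x1FE6EF33F0467F43 = 2298787666172739395.

2298787666172739395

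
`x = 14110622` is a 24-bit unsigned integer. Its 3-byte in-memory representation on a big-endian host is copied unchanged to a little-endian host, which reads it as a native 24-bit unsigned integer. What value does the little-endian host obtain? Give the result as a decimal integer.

14110622 in 24-bit hexadecimal is 0xD74F9E.
Stored big-endian, the bytes at ascending addresses are D7 4F 9E.
Read back as little-endian, the first byte is least significant, giving 0x9E4FD7.
0x9E4FD7 = 10375127.

10375127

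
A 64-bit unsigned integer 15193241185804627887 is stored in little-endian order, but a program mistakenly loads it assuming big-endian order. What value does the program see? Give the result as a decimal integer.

12623511116215802322

15193241185804627887 in 64-bit hexadecimal is 0xD2D93C5C7AB82FAF.
Stored little-endian, the bytes at ascending addresses are AF 2F B8 7A 5C 3C D9 D2.
Read back as big-endian, the last byte is least significant, giving 0xAF2FB87A5C3CD9D2.
0xAF2FB87A5C3CD9D2 = 12623511116215802322.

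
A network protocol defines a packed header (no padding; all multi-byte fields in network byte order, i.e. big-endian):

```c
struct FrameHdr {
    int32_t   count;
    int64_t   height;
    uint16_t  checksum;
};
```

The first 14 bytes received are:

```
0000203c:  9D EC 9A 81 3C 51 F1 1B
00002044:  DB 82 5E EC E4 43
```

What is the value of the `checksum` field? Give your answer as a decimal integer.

58435

`checksum` follows `count` (4 B), `height` (8 B), so it starts at offset 4 + 8 = 12 and occupies 2 bytes.
Bytes at offsets 12..13: E4 43.
Big-endian: lowest address holds the most-significant byte.
The bytes are already most-significant first: 0xE443.
0xE443 = 58435.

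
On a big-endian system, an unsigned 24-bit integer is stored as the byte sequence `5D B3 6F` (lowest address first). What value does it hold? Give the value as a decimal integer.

6140783

Big-endian stores the most-significant byte at the lowest address.
The bytes are already most-significant first: 0x5DB36F.
0x5DB36F = 6140783.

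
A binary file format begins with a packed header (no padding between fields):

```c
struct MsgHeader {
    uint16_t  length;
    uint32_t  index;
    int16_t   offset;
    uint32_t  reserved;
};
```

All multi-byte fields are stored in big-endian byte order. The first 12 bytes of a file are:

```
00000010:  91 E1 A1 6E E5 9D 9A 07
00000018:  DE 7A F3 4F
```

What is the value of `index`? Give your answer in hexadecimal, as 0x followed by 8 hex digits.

`index` follows `length` (2 bytes), so it starts at byte offset 2 and occupies 4 bytes.
Bytes at offsets 2..5: A1 6E E5 9D.
Big-endian: lowest address holds the most-significant byte.
The bytes are already most-significant first: 0xA16EE59D.

0xA16EE59D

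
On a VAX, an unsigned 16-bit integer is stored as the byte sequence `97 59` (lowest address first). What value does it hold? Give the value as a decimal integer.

Little-endian: lowest address holds the least-significant byte.
Reassemble most-significant byte first: 59 97 → 0x5997.
0x5997 = 22935.

22935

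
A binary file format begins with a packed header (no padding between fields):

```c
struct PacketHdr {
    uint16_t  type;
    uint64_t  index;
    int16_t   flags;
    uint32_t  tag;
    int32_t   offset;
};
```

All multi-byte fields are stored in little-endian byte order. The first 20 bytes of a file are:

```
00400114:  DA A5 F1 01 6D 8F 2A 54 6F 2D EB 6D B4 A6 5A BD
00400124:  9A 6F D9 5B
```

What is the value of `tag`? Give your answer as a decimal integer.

3176834740

`tag` follows `type` (2 B), `index` (8 B), `flags` (2 B), so it starts at offset 2 + 8 + 2 = 12 and occupies 4 bytes.
Bytes at offsets 12..15: B4 A6 5A BD.
Little-endian: lowest address holds the least-significant byte.
Reassemble most-significant byte first: BD 5A A6 B4 → 0xBD5AA6B4.
0xBD5AA6B4 = 3176834740.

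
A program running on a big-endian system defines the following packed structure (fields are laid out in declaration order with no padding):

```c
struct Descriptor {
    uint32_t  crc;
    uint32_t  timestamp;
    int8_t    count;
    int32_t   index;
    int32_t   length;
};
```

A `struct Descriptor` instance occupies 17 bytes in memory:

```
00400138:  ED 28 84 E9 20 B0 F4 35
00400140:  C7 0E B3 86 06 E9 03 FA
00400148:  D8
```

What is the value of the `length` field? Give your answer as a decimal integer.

`length` follows `crc` (4 B), `timestamp` (4 B), `count` (1 B), `index` (4 B), so it starts at offset 4 + 4 + 1 + 4 = 13 and occupies 4 bytes.
Bytes at offsets 13..16: E9 03 FA D8.
Big-endian stores the most-significant byte at the lowest address.
The bytes are already most-significant first: 0xE903FAD8.
Top bit is set, so as a signed 32-bit value this is 0xE903FAD8 − 2^32 = -385615144.

-385615144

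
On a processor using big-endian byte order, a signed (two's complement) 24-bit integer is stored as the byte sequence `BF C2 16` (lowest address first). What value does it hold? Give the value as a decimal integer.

-4210154

In big-endian order the high byte comes first in memory.
The bytes are already most-significant first: 0xBFC216.
Top bit is set, so as a signed 24-bit value this is 0xBFC216 − 2^24 = -4210154.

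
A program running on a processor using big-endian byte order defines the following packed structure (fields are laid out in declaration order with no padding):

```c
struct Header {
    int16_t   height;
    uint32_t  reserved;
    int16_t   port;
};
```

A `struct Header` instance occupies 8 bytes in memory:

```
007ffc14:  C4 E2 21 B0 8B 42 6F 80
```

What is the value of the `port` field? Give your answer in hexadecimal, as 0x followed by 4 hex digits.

0x6F80

`port` follows `height` (2 B), `reserved` (4 B), so it starts at offset 2 + 4 = 6 and occupies 2 bytes.
Bytes at offsets 6..7: 6F 80.
Big-endian: lowest address holds the most-significant byte.
The bytes are already most-significant first: 0x6F80.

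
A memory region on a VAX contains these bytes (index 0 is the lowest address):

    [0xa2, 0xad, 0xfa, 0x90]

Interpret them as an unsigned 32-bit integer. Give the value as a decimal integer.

2432347554

Little-endian stores the least-significant byte at the lowest address.
Reassemble most-significant byte first: 90 FA AD A2 → 0x90FAADA2.
0x90FAADA2 = 2432347554.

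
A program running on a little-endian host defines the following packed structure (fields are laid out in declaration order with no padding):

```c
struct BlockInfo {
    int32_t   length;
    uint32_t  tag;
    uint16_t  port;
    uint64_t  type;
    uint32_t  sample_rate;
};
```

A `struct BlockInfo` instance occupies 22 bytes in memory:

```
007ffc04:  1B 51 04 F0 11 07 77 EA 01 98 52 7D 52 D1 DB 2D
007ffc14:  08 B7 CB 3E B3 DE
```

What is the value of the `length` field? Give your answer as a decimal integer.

-268152549

`length` is the first field, at byte offset 0, occupying 4 bytes.
Bytes at offsets 0..3: 1B 51 04 F0.
Little-endian: lowest address holds the least-significant byte.
Reassemble most-significant byte first: F0 04 51 1B → 0xF004511B.
Top bit is set, so as a signed 32-bit value this is 0xF004511B − 2^32 = -268152549.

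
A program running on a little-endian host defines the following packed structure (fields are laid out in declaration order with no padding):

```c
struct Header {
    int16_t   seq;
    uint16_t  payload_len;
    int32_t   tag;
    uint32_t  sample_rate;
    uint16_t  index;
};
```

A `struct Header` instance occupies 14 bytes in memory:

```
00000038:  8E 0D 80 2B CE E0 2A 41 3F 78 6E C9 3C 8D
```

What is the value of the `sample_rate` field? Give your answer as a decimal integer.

`sample_rate` follows `seq` (2 B), `payload_len` (2 B), `tag` (4 B), so it starts at offset 2 + 2 + 4 = 8 and occupies 4 bytes.
Bytes at offsets 8..11: 3F 78 6E C9.
Little-endian: lowest address holds the least-significant byte.
Reassemble most-significant byte first: C9 6E 78 3F → 0xC96E783F.
0xC96E783F = 3379460159.

3379460159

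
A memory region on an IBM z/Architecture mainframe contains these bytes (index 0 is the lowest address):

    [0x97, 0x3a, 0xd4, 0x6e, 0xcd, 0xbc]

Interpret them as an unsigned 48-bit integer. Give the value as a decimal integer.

166278927928764

Big-endian stores the most-significant byte at the lowest address.
The bytes are already most-significant first: 0x973AD46ECDBC.
0x973AD46ECDBC = 166278927928764.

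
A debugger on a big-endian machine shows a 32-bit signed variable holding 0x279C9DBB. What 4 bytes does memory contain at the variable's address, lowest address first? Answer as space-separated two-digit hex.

Split into bytes (most-significant first): 27 9C 9D BB.
Big-endian: lowest address holds the most-significant byte.
So the memory order matches the most-significant-first order: 27 9C 9D BB.

27 9C 9D BB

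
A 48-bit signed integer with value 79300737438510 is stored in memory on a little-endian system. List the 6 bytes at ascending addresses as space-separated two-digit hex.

2E 13 49 A4 1F 48

79300737438510 in hexadecimal, padded to 48 bits, is 0x481FA449132E.
Split into bytes (most-significant first): 48 1F A4 49 13 2E.
In little-endian order the low byte comes first in memory.
So at ascending addresses the bytes are 2E 13 49 A4 1F 48.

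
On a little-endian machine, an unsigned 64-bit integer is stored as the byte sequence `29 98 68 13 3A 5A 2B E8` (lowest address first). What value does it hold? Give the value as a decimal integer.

In little-endian order the low byte comes first in memory.
Reassemble most-significant byte first: E8 2B 5A 3A 13 68 98 29 → 0xE82B5A3A13689829.
0xE82B5A3A13689829 = 16729564446278064169.

16729564446278064169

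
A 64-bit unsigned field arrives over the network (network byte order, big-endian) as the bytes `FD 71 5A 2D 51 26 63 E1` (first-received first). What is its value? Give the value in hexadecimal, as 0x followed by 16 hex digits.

In big-endian order the high byte comes first in memory.
The bytes are already most-significant first: 0xFD715A2D512663E1.

0xFD715A2D512663E1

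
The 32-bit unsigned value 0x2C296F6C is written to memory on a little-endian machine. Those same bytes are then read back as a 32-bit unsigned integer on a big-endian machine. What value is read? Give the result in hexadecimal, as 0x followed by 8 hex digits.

Stored little-endian, the bytes at ascending addresses are 6C 6F 29 2C.
Read back as big-endian, the last byte is least significant, giving 0x6C6F292C.

0x6C6F292C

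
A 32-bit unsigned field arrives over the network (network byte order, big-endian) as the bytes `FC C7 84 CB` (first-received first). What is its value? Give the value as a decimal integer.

4240934091

In big-endian order the high byte comes first in memory.
The bytes are already most-significant first: 0xFCC784CB.
0xFCC784CB = 4240934091.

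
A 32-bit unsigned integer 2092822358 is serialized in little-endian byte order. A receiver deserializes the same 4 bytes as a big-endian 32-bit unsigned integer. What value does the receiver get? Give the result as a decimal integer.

2092822358 in 32-bit hexadecimal is 0x7CBDEF56.
Stored little-endian, the bytes at ascending addresses are 56 EF BD 7C.
Read back as big-endian, the last byte is least significant, giving 0x56EFBD7C.
0x56EFBD7C = 1458552188.

1458552188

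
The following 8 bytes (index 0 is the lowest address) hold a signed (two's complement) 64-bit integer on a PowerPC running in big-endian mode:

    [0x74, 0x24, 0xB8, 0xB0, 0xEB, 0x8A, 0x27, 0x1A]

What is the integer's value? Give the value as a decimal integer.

8369017077566678810

In big-endian order the high byte comes first in memory.
The bytes are already most-significant first: 0x7424B8B0EB8A271A.
0x7424B8B0EB8A271A = 8369017077566678810.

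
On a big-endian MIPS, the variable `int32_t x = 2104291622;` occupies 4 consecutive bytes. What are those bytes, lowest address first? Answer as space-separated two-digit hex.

7D 6C F1 26

2104291622 in hexadecimal, padded to 32 bits, is 0x7D6CF126.
Split into bytes (most-significant first): 7D 6C F1 26.
In big-endian order the high byte comes first in memory.
So the memory order matches the most-significant-first order: 7D 6C F1 26.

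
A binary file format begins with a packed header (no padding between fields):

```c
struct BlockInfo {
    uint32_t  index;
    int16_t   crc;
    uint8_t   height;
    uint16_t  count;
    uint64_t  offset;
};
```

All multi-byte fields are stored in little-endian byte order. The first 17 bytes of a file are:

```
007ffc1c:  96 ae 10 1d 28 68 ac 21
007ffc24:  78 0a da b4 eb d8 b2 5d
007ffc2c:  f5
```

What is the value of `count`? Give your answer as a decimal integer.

`count` follows `index` (4 B), `crc` (2 B), `height` (1 B), so it starts at offset 4 + 2 + 1 = 7 and occupies 2 bytes.
Bytes at offsets 7..8: 21 78.
Little-endian: lowest address holds the least-significant byte.
Reassemble most-significant byte first: 78 21 → 0x7821.
0x7821 = 30753.

30753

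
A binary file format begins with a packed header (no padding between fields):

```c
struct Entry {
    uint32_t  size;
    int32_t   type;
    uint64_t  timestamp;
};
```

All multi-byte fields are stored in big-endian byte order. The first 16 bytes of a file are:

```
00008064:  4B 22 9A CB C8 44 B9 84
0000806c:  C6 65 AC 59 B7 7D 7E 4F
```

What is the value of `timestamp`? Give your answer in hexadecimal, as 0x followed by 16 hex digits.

0xC665AC59B77D7E4F

`timestamp` follows `size` (4 B), `type` (4 B), so it starts at offset 4 + 4 = 8 and occupies 8 bytes.
Bytes at offsets 8..15: C6 65 AC 59 B7 7D 7E 4F.
Big-endian stores the most-significant byte at the lowest address.
The bytes are already most-significant first: 0xC665AC59B77D7E4F.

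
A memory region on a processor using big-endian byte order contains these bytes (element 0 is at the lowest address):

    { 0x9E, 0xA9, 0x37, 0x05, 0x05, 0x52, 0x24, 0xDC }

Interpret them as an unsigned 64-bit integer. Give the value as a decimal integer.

Big-endian stores the most-significant byte at the lowest address.
The bytes are already most-significant first: 0x9EA93705055224DC.
0x9EA93705055224DC = 11432729623760348380.

11432729623760348380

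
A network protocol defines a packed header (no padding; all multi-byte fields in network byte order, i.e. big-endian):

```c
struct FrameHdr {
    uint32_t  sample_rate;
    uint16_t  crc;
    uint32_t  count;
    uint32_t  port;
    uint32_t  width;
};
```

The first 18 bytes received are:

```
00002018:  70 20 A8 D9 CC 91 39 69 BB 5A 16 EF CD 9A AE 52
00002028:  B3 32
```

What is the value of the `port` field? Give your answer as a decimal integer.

384814490

`port` follows `sample_rate` (4 B), `crc` (2 B), `count` (4 B), so it starts at offset 4 + 2 + 4 = 10 and occupies 4 bytes.
Bytes at offsets 10..13: 16 EF CD 9A.
In big-endian order the high byte comes first in memory.
The bytes are already most-significant first: 0x16EFCD9A.
0x16EFCD9A = 384814490.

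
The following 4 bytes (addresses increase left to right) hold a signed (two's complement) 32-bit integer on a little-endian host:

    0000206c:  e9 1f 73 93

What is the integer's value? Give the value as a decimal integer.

In little-endian order the low byte comes first in memory.
Reassemble most-significant byte first: 93 73 1F E9 → 0x93731FE9.
Top bit is set, so as a signed 32-bit value this is 0x93731FE9 − 2^32 = -1821171735.

-1821171735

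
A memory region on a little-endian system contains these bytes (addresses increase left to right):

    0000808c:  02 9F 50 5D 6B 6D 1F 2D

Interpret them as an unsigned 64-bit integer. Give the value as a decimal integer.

Little-endian: lowest address holds the least-significant byte.
Reassemble most-significant byte first: 2D 1F 6D 6B 5D 50 9F 02 → 0x2D1F6D6B5D509F02.
0x2D1F6D6B5D509F02 = 3251437763879280386.

3251437763879280386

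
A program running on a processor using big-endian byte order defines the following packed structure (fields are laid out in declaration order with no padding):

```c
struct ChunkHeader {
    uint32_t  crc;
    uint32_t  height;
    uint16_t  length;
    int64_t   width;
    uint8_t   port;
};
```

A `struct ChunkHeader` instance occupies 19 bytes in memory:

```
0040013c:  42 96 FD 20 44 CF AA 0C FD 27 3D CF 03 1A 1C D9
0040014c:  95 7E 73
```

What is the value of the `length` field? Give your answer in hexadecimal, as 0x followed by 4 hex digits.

`length` follows `crc` (4 B), `height` (4 B), so it starts at offset 4 + 4 = 8 and occupies 2 bytes.
Bytes at offsets 8..9: FD 27.
Big-endian: lowest address holds the most-significant byte.
The bytes are already most-significant first: 0xFD27.

0xFD27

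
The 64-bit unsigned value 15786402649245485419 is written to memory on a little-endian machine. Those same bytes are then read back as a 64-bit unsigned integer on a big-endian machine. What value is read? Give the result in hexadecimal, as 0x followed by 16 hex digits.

0x6B0990CD919114DB

15786402649245485419 in 64-bit hexadecimal is 0xDB149191CD90096B.
Stored little-endian, the bytes at ascending addresses are 6B 09 90 CD 91 91 14 DB.
Read back as big-endian, the last byte is least significant, giving 0x6B0990CD919114DB.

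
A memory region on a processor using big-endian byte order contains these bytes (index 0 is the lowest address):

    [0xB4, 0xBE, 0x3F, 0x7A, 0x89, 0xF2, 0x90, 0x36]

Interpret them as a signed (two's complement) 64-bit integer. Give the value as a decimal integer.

In big-endian order the high byte comes first in memory.
The bytes are already most-significant first: 0xB4BE3F7A89F29036.
Top bit is set, so as a signed 64-bit value this is 0xB4BE3F7A89F29036 − 2^64 = -5422827105774563274.

-5422827105774563274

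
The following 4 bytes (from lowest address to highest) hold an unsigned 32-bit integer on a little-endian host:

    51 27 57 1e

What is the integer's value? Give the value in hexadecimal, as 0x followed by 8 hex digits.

Little-endian stores the least-significant byte at the lowest address.
Reassemble most-significant byte first: 1E 57 27 51 → 0x1E572751.

0x1E572751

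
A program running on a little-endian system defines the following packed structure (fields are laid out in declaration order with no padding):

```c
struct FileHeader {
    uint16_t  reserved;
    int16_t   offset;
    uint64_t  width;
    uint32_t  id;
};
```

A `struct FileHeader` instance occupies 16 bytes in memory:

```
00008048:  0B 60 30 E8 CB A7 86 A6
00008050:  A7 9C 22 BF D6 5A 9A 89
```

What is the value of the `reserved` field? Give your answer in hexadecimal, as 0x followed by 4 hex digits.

`reserved` is the first field, at byte offset 0, occupying 2 bytes.
Bytes at offsets 0..1: 0B 60.
In little-endian order the low byte comes first in memory.
Reassemble most-significant byte first: 60 0B → 0x600B.

0x600B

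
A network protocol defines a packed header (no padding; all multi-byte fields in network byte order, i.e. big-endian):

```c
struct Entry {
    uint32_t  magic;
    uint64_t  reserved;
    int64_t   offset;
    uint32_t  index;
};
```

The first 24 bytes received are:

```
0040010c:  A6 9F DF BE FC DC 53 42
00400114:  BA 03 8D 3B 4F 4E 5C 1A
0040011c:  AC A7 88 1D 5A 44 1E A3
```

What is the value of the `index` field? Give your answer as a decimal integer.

`index` follows `magic` (4 B), `reserved` (8 B), `offset` (8 B), so it starts at offset 4 + 8 + 8 = 20 and occupies 4 bytes.
Bytes at offsets 20..23: 5A 44 1E A3.
Big-endian: lowest address holds the most-significant byte.
The bytes are already most-significant first: 0x5A441EA3.
0x5A441EA3 = 1514413731.

1514413731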